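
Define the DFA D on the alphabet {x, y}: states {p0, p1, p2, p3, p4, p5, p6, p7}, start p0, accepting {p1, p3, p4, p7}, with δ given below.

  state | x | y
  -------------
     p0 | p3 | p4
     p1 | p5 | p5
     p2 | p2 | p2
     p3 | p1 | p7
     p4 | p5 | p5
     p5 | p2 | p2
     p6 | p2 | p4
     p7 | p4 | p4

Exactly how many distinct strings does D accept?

6

The useful subgraph on states {p0, p1, p3, p4, p7} is acyclic, so L(D) is finite; the longest accepting path visits 4 useful states, giving maximum string length 3.
Counting accepting paths from p0 by length: 2 of length 1, 2 of length 2, 2 of length 3. Total 6.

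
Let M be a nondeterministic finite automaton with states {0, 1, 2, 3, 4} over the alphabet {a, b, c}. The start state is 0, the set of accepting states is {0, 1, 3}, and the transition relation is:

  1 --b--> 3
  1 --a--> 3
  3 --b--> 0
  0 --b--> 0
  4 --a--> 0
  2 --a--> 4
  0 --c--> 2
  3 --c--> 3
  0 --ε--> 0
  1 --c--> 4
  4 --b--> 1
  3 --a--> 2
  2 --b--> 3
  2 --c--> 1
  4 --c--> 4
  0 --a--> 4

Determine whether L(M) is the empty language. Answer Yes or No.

The empty string ε is accepted: the run 0 ends in the accepting state 0.
Since at least one string is accepted, L(M) is not empty.

No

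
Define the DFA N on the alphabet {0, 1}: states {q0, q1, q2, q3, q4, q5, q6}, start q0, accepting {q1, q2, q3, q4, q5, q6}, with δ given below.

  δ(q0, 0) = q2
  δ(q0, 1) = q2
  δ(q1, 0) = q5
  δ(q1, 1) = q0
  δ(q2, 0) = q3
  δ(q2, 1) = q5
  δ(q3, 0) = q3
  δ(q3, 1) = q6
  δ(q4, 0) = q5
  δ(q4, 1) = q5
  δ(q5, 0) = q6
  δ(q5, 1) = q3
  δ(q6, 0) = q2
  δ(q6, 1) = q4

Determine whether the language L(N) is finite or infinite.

infinite

State q3 is reachable from the start and can reach an accepting state, and it lies on the cycle q3 → q3.
Traversing that cycle any number of times yields accepted strings of unbounded length, so the language is infinite.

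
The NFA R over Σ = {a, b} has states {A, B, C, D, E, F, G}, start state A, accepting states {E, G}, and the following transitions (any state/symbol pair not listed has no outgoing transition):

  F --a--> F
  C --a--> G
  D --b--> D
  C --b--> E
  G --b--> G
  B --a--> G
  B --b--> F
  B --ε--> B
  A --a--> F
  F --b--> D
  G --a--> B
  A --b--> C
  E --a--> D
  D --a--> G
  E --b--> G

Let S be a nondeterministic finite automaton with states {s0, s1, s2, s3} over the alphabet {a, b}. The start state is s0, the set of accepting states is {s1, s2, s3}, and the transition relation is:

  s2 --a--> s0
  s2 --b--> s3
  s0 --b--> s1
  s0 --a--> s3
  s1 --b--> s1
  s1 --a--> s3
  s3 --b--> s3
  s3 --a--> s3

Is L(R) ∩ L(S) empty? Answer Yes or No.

The string ba is accepted by both R and S.
Hence L(R) ∩ L(S) ≠ ∅.

No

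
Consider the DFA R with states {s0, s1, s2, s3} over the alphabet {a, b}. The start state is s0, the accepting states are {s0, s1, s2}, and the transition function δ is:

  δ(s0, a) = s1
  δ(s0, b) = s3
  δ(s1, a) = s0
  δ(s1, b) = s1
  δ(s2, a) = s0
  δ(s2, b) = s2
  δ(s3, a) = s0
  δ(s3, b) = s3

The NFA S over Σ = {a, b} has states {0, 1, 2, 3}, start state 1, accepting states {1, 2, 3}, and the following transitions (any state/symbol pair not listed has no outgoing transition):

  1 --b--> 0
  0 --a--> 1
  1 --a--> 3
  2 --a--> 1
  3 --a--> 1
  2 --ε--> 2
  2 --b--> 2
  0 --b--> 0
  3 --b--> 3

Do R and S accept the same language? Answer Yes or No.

Exploring the product automaton R × S from the start pair (s0, 1), following both machines on each input symbol, reaches 3 state pairs: (s0, 1), (s1, 3), (s3, 0).
R accepts in {s0, s1, s2} and S accepts in {1, 2, 3}. In every reachable pair the two components are either both accepting — (s0, 1), (s1, 3) — or both non-accepting, so no string is accepted by exactly one of the machines: L(R) \ L(S) and L(S) \ L(R) are both empty.
Hence every string is accepted by R iff it is accepted by S, and the two languages coincide.

Yes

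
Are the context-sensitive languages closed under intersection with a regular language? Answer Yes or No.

Every regular language is context-sensitive, and context-sensitive languages are closed under intersection (an LBA runs the DFA check and then the LBA for L on the same linear tape).
So the context-sensitive languages are closed under intersection with a regular language.

Yes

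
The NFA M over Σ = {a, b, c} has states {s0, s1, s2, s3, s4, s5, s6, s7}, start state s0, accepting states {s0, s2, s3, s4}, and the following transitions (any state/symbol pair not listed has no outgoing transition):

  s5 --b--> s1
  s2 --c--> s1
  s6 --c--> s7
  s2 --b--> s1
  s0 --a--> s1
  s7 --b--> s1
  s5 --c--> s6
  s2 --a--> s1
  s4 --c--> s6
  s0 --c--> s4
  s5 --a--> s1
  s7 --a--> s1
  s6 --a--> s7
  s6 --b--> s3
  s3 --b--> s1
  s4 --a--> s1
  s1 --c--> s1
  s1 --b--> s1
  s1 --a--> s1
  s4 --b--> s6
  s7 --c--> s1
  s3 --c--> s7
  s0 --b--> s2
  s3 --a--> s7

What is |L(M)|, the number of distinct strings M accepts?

5

The useful subgraph on states {s0, s2, s3, s4, s6} is acyclic, so L(M) is finite; the longest accepting path visits 4 useful states, giving maximum string length 3.
Counting accepting paths from s0 by length: 1 of length 0, 2 of length 1, 2 of length 3. Total 5.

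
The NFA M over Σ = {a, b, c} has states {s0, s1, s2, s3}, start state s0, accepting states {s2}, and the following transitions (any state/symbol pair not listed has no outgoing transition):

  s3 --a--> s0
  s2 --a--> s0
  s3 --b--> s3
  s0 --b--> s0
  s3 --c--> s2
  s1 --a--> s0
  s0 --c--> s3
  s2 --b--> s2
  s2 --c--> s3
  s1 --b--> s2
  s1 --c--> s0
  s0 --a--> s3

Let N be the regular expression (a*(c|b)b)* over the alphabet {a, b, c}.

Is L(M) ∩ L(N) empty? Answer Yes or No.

The string acb is accepted by both M and N.
Hence L(M) ∩ L(N) ≠ ∅.

No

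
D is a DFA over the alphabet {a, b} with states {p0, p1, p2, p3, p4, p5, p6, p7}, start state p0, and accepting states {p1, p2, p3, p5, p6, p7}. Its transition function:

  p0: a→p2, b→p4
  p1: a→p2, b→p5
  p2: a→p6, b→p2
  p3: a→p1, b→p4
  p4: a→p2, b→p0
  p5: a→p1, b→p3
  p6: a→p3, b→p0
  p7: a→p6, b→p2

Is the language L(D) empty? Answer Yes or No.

The string a is accepted: the run p0 → p2 ends in the accepting state p2.
Since at least one string is accepted, L(D) is not empty.

No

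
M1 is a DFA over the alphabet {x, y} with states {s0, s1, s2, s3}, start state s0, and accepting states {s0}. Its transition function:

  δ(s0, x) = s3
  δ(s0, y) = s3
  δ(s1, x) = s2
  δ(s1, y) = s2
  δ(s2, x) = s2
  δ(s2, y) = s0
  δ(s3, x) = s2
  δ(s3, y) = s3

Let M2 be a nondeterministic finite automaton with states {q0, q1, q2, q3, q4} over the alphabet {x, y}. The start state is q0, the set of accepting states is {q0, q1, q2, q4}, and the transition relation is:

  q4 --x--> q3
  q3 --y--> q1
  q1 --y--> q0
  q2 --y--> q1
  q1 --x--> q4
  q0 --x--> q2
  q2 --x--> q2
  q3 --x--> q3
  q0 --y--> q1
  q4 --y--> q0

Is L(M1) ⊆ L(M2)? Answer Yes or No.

Exploring the product automaton M1 × M2 from the start pair (s0, q0), following both machines on each input symbol, reaches 9 state pairs: (s0, q0), (s3, q2), (s3, q1), (s2, q2), (s2, q4), (s3, q0), (s0, q1), (s2, q3), (s3, q4).
M1 accepts in {s0} and M2 accepts in {q0, q1, q2, q4}. The reachable pairs whose M1-component is accepting are (s0, q0), (s0, q1); in each of them the M2-component is accepting too, so the product for L(M1) \ L(M2) (M1-component accepting, M2-component rejecting) has no reachable accepting pair and the difference is empty.
Hence every string in L(M1) is also in L(M2).

Yes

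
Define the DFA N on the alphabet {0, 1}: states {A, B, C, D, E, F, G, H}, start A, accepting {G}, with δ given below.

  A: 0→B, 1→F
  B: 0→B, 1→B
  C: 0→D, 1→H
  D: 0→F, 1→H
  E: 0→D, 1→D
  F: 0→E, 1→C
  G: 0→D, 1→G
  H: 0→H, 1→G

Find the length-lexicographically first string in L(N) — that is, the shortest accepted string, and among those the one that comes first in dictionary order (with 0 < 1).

1111

A breadth-first search from A reaches an accepting state first via the path A → F → C → H → G on input 1111.
No string of length < 4 is accepted (BFS exhausts all shorter strings without reaching an accepting state), and 1111 is the lexicographically least accepting string of length 4.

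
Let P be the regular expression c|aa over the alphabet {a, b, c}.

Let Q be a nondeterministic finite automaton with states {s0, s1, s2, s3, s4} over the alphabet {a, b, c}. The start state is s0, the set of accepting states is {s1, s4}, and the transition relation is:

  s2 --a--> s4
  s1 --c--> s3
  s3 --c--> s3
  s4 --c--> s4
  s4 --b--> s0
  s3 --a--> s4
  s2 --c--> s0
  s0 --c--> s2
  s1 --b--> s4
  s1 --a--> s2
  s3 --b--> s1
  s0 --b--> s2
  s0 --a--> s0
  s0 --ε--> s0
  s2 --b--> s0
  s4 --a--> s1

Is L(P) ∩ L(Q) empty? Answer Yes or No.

Converting the expression P to a DFA (subset construction, then merging equivalent states) gives the minimal DFA with states {p0, p1, p2, p3}, start state p0, accepting states {p3} and transitions p0: a→p1, b→p2, c→p3; p1: a→p3, b→p2, c→p2; p2: a→p2, b→p2, c→p2; p3: a→p2, b→p2, c→p2.
Exploring the product automaton P × Q from the start pair (p0, s0), following both machines on each input symbol, reaches 9 state pairs: (p0, s0), (p1, s0), (p2, s2), (p3, s2), (p3, s0), (p2, s4), (p2, s0), (p2, s1), (p2, s3).
P accepts in {p3} and Q accepts in {s1, s4}; no reachable pair has both components accepting, so no string drives both machines to acceptance simultaneously and L(P) ∩ L(Q) = ∅.
So no string is accepted by both, and the intersection is empty.

Yes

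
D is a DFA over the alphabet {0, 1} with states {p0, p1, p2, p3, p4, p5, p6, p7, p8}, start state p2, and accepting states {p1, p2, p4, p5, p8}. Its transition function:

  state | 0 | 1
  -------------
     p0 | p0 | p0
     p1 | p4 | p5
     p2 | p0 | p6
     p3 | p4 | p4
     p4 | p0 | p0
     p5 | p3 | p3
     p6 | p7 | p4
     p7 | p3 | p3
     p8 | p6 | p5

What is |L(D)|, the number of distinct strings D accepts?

The useful subgraph on states {p2, p3, p4, p6, p7} is acyclic, so L(D) is finite; the longest accepting path visits 5 useful states, giving maximum string length 4.
Counting accepting paths from p2 by length: 1 of length 0, 1 of length 2, 4 of length 4. Total 6.

6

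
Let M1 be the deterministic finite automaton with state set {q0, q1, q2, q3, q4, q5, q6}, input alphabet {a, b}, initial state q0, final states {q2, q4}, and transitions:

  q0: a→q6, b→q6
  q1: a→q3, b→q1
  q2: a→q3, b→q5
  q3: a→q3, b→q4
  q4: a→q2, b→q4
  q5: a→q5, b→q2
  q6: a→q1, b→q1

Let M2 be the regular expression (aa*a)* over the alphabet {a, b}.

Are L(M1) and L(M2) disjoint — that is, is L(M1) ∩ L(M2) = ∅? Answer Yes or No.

Converting the expression M2 to a DFA (subset construction, then merging equivalent states) gives the minimal DFA with states {r0, r1, r2, r3}, start state r0, accepting states {r0, r3} and transitions r0: a→r1, b→r2; r1: a→r3, b→r2; r2: a→r2, b→r2; r3: a→r3, b→r2.
Exploring the product automaton M1 × M2 from the start pair (q0, r0), following both machines on each input symbol, reaches 10 state pairs: (q0, r0), (q6, r1), (q6, r2), (q1, r3), (q1, r2), (q3, r3), (q3, r2), (q4, r2), (q2, r2), (q5, r2).
M1 accepts in {q2, q4} and M2 accepts in {r0, r3}; no reachable pair has both components accepting, so no string drives both machines to acceptance simultaneously and L(M1) ∩ L(M2) = ∅.
So no string is accepted by both, and the intersection is empty.

Yes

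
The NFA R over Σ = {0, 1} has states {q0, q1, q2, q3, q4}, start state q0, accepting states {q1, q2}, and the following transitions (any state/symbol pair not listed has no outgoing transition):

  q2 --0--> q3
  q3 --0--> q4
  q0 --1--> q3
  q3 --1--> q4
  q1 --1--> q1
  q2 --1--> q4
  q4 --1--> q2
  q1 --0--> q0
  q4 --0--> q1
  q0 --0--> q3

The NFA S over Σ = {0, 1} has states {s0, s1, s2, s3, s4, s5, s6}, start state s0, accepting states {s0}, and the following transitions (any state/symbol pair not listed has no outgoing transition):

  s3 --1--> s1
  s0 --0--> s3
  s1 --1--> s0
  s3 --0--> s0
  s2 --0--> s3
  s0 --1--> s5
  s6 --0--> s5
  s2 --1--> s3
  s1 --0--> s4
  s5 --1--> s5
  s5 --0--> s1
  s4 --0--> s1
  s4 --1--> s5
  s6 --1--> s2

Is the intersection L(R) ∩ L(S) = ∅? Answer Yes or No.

The string 011 is accepted by both R and S.
Hence L(R) ∩ L(S) ≠ ∅.

No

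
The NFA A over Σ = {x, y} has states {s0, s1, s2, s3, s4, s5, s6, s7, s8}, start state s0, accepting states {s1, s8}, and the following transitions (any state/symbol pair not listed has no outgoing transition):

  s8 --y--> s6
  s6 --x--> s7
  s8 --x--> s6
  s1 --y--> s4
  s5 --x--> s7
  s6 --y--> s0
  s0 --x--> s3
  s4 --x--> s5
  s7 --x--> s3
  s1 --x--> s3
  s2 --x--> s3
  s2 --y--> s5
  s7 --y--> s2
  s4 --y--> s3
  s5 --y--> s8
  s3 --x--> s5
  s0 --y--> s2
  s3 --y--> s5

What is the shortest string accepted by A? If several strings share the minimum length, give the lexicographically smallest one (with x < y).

A breadth-first search from s0 reaches an accepting state first via the path s0 → s3 → s5 → s8 on input xxy.
No string of length < 3 is accepted (BFS exhausts all shorter strings without reaching an accepting state), and xxy is the lexicographically least accepting string of length 3.

xxy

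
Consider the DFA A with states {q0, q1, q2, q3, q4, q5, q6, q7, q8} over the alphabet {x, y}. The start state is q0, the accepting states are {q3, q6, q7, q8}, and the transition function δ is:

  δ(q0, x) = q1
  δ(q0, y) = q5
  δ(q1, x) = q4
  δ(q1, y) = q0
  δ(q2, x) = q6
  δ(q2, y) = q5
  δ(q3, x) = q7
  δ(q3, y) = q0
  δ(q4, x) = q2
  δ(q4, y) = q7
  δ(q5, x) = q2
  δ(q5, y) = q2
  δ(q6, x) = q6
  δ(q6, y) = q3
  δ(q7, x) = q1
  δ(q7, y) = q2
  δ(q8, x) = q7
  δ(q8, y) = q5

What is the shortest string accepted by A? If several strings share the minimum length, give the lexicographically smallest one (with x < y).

A breadth-first search from q0 reaches an accepting state first via the path q0 → q1 → q4 → q7 on input xxy.
No string of length < 3 is accepted (BFS exhausts all shorter strings without reaching an accepting state), and xxy is the lexicographically least accepting string of length 3.

xxy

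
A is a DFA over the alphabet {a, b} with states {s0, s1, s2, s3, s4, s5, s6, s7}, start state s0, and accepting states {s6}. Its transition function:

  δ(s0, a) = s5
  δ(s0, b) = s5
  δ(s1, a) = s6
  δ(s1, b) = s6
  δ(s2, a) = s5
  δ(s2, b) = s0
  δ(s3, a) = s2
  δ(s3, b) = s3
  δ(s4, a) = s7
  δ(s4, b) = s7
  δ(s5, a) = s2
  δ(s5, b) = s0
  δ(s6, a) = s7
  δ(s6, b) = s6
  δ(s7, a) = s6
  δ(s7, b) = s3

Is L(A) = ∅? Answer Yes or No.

Yes

The states reachable from the start state are {s0, s2, s5}.
None of the accepting states {s6} is reachable, so no string is accepted and L(A) = ∅.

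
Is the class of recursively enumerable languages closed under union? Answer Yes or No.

Yes

Simulate recognisers for L₁ and L₂ in parallel, alternating one step of each, and accept as soon as either accepts.
So the recursively enumerable languages are closed under union.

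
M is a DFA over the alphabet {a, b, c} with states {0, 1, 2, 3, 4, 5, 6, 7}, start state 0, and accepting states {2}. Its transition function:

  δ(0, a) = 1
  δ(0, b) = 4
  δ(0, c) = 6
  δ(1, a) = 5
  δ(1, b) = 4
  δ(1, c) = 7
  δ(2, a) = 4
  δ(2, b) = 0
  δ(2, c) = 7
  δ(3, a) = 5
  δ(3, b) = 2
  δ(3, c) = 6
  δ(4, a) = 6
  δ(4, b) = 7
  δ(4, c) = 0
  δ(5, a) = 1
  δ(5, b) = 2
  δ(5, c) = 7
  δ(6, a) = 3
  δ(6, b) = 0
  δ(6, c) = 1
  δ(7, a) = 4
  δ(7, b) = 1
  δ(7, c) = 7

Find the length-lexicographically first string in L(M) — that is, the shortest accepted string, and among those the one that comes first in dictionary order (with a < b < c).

aab

A breadth-first search from 0 reaches an accepting state first via the path 0 → 1 → 5 → 2 on input aab.
No string of length < 3 is accepted (BFS exhausts all shorter strings without reaching an accepting state), and aab is the lexicographically least accepting string of length 3.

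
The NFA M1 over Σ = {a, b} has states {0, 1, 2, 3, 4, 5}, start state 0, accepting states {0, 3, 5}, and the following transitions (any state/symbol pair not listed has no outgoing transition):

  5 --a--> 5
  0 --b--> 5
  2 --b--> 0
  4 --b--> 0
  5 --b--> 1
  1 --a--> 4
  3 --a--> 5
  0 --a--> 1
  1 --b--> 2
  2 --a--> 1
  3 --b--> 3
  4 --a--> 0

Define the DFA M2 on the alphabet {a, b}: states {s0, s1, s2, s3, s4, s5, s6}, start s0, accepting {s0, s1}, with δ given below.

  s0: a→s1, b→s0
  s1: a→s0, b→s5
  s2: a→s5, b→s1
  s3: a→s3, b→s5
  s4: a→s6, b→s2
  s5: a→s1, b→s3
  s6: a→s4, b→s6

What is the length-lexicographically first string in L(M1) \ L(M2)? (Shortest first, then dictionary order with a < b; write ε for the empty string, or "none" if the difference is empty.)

abb

The string abb is accepted by M1 but not by M2.
No shorter string lies in the difference, and abb is the lexicographically first length-3 string in L(M1) \ L(M2).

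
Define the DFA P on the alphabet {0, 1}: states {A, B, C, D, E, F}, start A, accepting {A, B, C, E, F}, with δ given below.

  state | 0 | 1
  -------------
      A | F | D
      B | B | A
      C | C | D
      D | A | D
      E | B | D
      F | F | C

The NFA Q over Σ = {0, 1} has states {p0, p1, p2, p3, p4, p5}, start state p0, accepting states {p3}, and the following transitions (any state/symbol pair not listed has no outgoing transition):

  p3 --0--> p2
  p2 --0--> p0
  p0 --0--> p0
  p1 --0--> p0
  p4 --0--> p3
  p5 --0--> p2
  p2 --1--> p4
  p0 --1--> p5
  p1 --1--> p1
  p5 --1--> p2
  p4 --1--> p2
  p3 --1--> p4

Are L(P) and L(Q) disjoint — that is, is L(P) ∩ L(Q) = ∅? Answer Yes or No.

The string 1010 is accepted by both P and Q.
Hence L(P) ∩ L(Q) ≠ ∅.

No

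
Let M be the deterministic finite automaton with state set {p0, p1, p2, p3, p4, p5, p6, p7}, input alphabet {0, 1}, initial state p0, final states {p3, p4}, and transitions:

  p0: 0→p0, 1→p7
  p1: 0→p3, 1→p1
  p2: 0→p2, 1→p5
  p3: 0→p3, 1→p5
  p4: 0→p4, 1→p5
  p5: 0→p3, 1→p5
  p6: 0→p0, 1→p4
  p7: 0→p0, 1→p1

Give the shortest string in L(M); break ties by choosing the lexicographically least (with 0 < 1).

A breadth-first search from p0 reaches an accepting state first via the path p0 → p7 → p1 → p3 on input 110.
No string of length < 3 is accepted (BFS exhausts all shorter strings without reaching an accepting state), and 110 is the lexicographically least accepting string of length 3.

110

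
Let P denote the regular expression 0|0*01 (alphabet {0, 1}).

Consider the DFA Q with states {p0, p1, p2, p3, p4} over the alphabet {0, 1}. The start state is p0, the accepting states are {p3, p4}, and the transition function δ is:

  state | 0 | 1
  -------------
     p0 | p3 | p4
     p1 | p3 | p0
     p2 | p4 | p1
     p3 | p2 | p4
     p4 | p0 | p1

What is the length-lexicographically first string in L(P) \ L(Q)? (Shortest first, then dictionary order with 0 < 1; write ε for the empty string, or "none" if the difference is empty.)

The string 001 is accepted by P but not by Q.
No shorter string lies in the difference, and 001 is the lexicographically first length-3 string in L(P) \ L(Q).

001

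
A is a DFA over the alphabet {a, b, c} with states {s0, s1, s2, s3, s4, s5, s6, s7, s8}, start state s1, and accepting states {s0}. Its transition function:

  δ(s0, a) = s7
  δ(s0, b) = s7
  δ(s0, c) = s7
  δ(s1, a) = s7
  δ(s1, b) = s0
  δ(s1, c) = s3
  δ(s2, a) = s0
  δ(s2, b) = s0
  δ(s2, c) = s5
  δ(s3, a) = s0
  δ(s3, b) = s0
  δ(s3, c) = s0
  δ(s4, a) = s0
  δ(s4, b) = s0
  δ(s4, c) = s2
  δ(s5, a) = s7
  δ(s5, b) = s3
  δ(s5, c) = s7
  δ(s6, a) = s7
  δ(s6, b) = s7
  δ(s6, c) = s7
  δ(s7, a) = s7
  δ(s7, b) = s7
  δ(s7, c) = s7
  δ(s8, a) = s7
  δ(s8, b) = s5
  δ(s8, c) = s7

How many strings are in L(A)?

The useful subgraph on states {s0, s1, s3} is acyclic, so L(A) is finite; the longest accepting path visits 3 useful states, giving maximum string length 2.
Counting accepting paths from s1 by length: 1 of length 1, 3 of length 2. Total 4.

4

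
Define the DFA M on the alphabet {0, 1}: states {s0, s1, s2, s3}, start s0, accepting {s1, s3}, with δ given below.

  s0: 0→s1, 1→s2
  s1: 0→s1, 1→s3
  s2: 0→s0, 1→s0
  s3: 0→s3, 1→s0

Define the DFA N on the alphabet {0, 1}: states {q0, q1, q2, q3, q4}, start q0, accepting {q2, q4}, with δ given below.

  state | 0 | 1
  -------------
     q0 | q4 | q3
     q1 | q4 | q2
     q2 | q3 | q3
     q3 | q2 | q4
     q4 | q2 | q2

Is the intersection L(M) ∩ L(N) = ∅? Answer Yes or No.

No

The string 0 is accepted by both M and N.
Hence L(M) ∩ L(N) ≠ ∅.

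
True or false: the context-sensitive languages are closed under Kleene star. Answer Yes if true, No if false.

An LBA guesses a factorisation of the input into blocks (marking block boundaries on a second track) and verifies each block with the LBA for L; this uses no space beyond the input, so L* is context-sensitive.
So the context-sensitive languages are closed under Kleene star.

Yes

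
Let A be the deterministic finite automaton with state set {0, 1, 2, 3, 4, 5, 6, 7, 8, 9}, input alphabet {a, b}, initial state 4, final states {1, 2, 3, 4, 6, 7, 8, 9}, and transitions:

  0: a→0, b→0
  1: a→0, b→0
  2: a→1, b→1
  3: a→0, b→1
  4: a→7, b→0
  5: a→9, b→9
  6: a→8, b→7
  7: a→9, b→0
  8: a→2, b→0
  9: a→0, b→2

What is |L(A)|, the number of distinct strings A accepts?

The useful subgraph on states {1, 2, 4, 7, 9} is acyclic, so L(A) is finite; the longest accepting path visits 5 useful states, giving maximum string length 4.
Counting accepting paths from 4 by length: 1 of length 0, 1 of length 1, 1 of length 2, 1 of length 3, 2 of length 4. Total 6.

6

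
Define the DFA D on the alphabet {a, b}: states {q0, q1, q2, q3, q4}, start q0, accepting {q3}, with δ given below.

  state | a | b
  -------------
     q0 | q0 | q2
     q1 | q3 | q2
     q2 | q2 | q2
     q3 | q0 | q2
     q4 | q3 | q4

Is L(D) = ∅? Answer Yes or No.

Yes

The states reachable from the start state are {q0, q2}.
None of the accepting states {q3} is reachable, so no string is accepted and L(D) = ∅.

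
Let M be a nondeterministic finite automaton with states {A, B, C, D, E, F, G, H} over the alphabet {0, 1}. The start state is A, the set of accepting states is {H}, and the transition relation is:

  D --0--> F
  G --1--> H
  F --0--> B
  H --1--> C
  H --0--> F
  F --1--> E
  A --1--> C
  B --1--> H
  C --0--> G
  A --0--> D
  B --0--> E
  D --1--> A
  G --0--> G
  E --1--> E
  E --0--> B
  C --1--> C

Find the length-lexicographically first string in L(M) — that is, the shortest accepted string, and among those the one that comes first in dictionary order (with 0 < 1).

101

A breadth-first search from A reaches an accepting state first via the path A → C → G → H on input 101.
No string of length < 3 is accepted (BFS exhausts all shorter strings without reaching an accepting state), and 101 is the lexicographically least accepting string of length 3.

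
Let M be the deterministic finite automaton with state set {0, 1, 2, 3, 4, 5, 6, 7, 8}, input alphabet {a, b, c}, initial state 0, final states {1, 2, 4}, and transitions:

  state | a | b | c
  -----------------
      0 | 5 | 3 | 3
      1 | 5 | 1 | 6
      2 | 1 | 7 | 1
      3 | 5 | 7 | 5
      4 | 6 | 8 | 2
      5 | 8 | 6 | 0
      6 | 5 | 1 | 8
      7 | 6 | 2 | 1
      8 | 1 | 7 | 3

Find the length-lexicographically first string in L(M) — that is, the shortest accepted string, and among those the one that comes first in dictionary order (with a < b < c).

aaa

A breadth-first search from 0 reaches an accepting state first via the path 0 → 5 → 8 → 1 on input aaa.
No string of length < 3 is accepted (BFS exhausts all shorter strings without reaching an accepting state), and aaa is the lexicographically least accepting string of length 3.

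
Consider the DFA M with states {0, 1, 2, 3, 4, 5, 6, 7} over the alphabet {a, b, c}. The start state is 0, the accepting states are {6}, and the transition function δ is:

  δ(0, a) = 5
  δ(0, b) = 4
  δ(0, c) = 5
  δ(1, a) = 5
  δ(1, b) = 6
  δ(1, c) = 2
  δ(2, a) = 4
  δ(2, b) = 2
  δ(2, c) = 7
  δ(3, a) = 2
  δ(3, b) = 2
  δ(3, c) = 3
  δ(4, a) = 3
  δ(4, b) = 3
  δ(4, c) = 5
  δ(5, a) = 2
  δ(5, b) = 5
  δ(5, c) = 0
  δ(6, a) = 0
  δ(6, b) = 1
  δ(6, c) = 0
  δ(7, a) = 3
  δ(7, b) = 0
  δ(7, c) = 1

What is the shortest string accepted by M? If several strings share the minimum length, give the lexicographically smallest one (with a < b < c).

A breadth-first search from 0 reaches an accepting state first via the path 0 → 5 → 2 → 7 → 1 → 6 on input aaccb.
No string of length < 5 is accepted (BFS exhausts all shorter strings without reaching an accepting state), and aaccb is the lexicographically least accepting string of length 5.

aaccb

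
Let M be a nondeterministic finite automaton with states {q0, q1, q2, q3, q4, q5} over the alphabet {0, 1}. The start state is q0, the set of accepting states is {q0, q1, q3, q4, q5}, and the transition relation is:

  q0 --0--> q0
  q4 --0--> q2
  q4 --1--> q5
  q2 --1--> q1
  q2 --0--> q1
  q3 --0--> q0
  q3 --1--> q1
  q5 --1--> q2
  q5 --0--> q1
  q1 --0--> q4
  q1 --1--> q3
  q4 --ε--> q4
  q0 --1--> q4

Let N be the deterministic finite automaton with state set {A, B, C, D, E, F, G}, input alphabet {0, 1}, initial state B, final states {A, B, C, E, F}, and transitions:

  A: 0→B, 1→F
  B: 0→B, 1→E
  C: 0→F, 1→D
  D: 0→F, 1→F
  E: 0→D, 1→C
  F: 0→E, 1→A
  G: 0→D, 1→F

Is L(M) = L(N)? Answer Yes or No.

Exploring the product automaton M × N from the start pair (q0, B), following both machines on each input symbol, reaches 6 state pairs: (q0, B), (q4, E), (q2, D), (q5, C), (q1, F), (q3, A).
M accepts in {q0, q1, q3, q4, q5} and N accepts in {A, B, C, E, F}. In every reachable pair the two components are either both accepting — (q0, B), (q4, E), (q5, C), (q1, F), (q3, A) — or both non-accepting, so no string is accepted by exactly one of the machines: L(M) \ L(N) and L(N) \ L(M) are both empty.
Hence every string is accepted by M iff it is accepted by N, and the two languages coincide.

Yes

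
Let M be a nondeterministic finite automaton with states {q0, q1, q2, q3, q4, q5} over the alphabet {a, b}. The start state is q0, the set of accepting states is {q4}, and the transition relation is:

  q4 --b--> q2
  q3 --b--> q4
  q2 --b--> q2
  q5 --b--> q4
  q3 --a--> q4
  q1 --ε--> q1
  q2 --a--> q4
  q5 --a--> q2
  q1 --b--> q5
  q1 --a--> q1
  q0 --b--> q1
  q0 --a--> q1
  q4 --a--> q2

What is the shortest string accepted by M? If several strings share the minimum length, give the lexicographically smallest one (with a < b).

abb

A breadth-first search from q0 reaches an accepting state first via the path q0 → q1 → q5 → q4 on input abb.
No string of length < 3 is accepted (BFS exhausts all shorter strings without reaching an accepting state), and abb is the lexicographically least accepting string of length 3.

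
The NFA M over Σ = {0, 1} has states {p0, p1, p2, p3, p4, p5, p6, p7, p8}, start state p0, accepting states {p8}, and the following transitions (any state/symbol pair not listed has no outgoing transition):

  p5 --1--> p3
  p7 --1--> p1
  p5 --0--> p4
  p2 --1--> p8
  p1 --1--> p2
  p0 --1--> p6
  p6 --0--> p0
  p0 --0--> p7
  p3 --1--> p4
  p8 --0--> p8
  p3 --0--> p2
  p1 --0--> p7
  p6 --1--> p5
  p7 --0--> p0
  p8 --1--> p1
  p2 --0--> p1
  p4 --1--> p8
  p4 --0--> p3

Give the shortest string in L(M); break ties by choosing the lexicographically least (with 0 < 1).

A breadth-first search from p0 reaches an accepting state first via the path p0 → p7 → p1 → p2 → p8 on input 0111.
No string of length < 4 is accepted (BFS exhausts all shorter strings without reaching an accepting state), and 0111 is the lexicographically least accepting string of length 4.

0111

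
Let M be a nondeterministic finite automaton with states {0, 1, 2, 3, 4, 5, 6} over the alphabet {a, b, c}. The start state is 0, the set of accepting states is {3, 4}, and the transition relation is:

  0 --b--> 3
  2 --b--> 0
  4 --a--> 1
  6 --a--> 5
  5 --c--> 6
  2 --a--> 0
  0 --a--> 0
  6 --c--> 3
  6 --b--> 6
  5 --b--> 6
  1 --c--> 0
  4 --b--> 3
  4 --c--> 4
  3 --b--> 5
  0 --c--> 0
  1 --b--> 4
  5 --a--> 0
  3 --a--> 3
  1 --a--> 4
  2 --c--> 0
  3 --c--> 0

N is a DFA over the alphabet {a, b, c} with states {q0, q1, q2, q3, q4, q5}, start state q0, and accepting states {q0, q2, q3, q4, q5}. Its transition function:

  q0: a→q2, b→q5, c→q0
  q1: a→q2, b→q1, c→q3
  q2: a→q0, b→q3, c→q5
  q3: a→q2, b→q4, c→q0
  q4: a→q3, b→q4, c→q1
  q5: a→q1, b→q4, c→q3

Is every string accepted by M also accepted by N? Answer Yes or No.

The string ba is in L(M) but not in L(N).
So L(M) ⊄ L(N).

No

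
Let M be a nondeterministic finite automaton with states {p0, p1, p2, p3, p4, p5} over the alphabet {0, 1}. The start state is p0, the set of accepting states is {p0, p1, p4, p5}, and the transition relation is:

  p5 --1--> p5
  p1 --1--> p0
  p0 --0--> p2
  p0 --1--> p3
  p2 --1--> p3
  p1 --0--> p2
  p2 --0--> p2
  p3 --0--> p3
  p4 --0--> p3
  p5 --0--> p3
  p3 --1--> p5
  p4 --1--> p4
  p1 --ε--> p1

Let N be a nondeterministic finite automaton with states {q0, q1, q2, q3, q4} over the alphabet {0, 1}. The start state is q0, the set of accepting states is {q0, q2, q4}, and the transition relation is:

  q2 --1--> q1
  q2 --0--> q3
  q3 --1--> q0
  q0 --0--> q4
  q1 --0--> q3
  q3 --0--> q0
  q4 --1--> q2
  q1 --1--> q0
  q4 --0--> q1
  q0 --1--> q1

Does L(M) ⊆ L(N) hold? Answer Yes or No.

The string 011 is in L(M) but not in L(N).
So L(M) ⊄ L(N).

No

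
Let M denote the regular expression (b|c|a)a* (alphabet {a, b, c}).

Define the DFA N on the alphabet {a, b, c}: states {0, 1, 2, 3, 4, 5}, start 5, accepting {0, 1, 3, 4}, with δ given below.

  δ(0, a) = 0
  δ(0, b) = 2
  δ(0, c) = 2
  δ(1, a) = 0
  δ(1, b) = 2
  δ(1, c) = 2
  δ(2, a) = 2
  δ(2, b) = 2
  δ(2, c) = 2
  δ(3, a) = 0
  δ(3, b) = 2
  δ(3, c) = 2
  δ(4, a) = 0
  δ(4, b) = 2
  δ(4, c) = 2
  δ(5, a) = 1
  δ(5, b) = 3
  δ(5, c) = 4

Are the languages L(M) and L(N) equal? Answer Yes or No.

Converting the expression M to a DFA (subset construction, then merging equivalent states) gives the minimal DFA with states {m0, m1, m2}, start state m0, accepting states {m1} and transitions m0: a→m1, b→m1, c→m1; m1: a→m1, b→m2, c→m2; m2: a→m2, b→m2, c→m2.
Exploring the product automaton M × N from the start pair (m0, 5), following both machines on each input symbol, reaches 6 state pairs: (m0, 5), (m1, 1), (m1, 3), (m1, 4), (m1, 0), (m2, 2).
M accepts in {m1} and N accepts in {0, 1, 3, 4}. In every reachable pair the two components are either both accepting — (m1, 1), (m1, 3), (m1, 4), (m1, 0) — or both non-accepting, so no string is accepted by exactly one of the machines: L(M) \ L(N) and L(N) \ L(M) are both empty.
Hence every string is accepted by M iff it is accepted by N, and the two languages coincide.

Yes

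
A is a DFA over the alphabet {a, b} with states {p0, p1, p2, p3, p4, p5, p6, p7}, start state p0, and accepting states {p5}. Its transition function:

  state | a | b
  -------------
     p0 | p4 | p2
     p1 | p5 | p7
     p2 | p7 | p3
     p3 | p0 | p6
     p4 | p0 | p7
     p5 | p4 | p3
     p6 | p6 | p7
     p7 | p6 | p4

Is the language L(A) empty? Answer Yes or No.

Yes

The states reachable from the start state are {p0, p2, p3, p4, p6, p7}.
None of the accepting states {p5} is reachable, so no string is accepted and L(A) = ∅.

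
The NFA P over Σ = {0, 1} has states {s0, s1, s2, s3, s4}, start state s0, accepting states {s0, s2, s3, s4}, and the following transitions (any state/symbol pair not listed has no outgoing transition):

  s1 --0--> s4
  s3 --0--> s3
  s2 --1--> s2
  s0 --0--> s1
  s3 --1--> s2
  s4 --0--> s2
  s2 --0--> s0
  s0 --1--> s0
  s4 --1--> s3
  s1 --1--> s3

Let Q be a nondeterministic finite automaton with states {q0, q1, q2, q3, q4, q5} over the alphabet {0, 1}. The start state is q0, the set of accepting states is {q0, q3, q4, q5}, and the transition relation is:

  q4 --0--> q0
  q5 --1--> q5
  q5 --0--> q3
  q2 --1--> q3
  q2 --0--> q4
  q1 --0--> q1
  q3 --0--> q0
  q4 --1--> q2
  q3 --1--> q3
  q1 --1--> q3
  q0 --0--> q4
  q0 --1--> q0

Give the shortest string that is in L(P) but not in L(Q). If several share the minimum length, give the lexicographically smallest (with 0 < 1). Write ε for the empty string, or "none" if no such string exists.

01

The string 01 is accepted by P but not by Q.
No shorter string lies in the difference, and 01 is the lexicographically first length-2 string in L(P) \ L(Q).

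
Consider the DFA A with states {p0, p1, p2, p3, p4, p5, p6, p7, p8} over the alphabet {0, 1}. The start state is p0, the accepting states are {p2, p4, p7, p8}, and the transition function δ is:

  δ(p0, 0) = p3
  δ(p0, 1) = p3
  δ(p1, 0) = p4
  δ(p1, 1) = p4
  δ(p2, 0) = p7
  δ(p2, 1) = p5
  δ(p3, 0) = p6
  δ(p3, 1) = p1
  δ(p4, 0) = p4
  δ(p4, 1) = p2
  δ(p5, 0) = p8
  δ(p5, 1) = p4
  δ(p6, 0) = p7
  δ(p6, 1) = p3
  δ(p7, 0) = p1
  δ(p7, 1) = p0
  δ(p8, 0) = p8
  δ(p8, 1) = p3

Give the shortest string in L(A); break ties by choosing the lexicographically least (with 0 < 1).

000

A breadth-first search from p0 reaches an accepting state first via the path p0 → p3 → p6 → p7 on input 000.
No string of length < 3 is accepted (BFS exhausts all shorter strings without reaching an accepting state), and 000 is the lexicographically least accepting string of length 3.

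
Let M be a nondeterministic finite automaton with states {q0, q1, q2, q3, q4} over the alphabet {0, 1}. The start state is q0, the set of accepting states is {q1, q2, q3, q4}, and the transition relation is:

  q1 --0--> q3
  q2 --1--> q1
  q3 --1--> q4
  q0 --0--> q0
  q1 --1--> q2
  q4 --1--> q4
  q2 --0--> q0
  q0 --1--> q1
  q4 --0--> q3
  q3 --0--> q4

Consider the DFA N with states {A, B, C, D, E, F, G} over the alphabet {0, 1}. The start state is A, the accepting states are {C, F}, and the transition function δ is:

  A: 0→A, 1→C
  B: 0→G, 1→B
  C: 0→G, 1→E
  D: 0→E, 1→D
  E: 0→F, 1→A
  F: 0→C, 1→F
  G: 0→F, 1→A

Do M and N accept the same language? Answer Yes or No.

No

The string 10 is accepted by M but rejected by N.
So L(M) ≠ L(N).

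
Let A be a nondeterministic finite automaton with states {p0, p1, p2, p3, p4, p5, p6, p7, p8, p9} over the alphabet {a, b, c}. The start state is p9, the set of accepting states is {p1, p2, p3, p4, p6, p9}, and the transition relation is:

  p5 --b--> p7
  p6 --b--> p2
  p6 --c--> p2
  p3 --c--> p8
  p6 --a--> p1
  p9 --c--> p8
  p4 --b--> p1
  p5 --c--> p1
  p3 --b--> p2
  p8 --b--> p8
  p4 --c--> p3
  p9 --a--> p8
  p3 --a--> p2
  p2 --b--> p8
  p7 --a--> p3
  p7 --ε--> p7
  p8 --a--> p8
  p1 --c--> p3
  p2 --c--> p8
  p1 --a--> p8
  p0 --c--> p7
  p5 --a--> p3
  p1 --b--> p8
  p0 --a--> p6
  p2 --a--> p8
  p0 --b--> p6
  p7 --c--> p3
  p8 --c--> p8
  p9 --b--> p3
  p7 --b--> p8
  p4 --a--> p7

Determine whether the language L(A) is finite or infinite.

The useful states (reachable from p9 and able to reach an accepting state) are {p2, p3, p9}.
Restricted to these states the transition graph has no cycle, so every accepting path has bounded length and L is finite.

finite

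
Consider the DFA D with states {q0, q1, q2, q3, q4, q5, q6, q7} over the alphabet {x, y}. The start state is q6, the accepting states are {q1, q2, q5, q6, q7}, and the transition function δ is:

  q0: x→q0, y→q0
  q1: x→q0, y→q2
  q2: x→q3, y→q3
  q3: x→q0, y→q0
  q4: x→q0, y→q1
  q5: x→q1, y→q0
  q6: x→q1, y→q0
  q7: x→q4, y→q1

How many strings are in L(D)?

The useful subgraph on states {q1, q2, q6} is acyclic, so L(D) is finite; the longest accepting path visits 3 useful states, giving maximum string length 2.
Counting accepting paths from q6 by length: 1 of length 0, 1 of length 1, 1 of length 2. Total 3.

3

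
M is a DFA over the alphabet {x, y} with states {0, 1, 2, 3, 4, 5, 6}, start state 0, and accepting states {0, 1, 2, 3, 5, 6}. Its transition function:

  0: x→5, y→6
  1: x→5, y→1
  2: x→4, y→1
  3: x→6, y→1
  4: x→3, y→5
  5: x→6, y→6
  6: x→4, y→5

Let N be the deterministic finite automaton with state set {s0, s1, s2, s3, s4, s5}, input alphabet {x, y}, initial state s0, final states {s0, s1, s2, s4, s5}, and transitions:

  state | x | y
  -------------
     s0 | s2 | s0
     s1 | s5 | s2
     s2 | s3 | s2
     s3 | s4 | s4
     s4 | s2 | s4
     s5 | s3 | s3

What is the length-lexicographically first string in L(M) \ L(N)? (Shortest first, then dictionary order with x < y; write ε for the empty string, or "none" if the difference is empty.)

xx

The string xx is accepted by M but not by N.
No shorter string lies in the difference, and xx is the lexicographically first length-2 string in L(M) \ L(N).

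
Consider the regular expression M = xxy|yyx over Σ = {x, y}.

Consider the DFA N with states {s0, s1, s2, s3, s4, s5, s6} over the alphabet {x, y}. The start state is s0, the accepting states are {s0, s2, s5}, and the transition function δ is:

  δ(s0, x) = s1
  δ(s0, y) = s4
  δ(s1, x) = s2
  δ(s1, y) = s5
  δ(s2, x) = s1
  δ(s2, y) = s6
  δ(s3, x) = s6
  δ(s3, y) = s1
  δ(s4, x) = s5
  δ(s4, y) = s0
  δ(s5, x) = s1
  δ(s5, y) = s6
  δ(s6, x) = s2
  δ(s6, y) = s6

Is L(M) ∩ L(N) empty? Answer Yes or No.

Yes

Converting the expression M to a DFA (subset construction, then merging equivalent states) gives the minimal DFA with states {m0, m1, m2, m3, m4, m5, m6}, start state m0, accepting states {m6} and transitions m0: x→m1, y→m2; m1: x→m3, y→m4; m2: x→m4, y→m5; m3: x→m4, y→m6; m4: x→m4, y→m4; m5: x→m6, y→m4; m6: x→m4, y→m4.
Exploring the product automaton M × N from the start pair (m0, s0), following both machines on each input symbol, reaches 13 state pairs: (m0, s0), (m1, s1), (m2, s4), (m3, s2), (m4, s5), (m5, s0), (m4, s1), (m6, s6), (m4, s6), (m6, s1), (m4, s4), (m4, s2), (m4, s0).
M accepts in {m6} and N accepts in {s0, s2, s5}; no reachable pair has both components accepting, so no string drives both machines to acceptance simultaneously and L(M) ∩ L(N) = ∅.
So no string is accepted by both, and the intersection is empty.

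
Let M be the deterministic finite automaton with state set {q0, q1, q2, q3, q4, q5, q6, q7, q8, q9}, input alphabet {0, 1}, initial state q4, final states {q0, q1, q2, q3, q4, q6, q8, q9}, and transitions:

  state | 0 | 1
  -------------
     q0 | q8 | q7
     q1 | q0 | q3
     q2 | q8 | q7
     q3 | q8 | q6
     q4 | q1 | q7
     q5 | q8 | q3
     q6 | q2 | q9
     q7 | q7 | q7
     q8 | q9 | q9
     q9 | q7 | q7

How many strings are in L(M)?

16

The useful subgraph on states {q0, q1, q2, q3, q4, q6, q8, q9} is acyclic, so L(M) is finite; the longest accepting path visits 7 useful states, giving maximum string length 6.
Counting accepting paths from q4 by length: 1 of length 0, 1 of length 1, 2 of length 2, 3 of length 3, 6 of length 4, 1 of length 5, 2 of length 6. Total 16.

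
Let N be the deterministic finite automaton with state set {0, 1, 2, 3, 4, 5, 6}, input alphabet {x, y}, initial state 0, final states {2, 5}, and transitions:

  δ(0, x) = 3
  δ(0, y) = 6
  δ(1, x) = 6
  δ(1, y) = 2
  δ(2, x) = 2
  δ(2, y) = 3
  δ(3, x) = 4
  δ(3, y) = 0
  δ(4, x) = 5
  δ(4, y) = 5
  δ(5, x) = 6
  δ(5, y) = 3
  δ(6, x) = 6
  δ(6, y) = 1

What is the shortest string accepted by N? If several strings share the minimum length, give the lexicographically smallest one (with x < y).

xxx

A breadth-first search from 0 reaches an accepting state first via the path 0 → 3 → 4 → 5 on input xxx.
No string of length < 3 is accepted (BFS exhausts all shorter strings without reaching an accepting state), and xxx is the lexicographically least accepting string of length 3.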